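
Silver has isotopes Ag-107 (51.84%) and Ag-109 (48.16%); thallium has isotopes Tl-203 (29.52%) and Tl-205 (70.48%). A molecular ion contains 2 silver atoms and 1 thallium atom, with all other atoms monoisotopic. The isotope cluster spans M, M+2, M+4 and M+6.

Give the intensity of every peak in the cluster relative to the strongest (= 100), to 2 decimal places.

18.87 : 80.12 : 100.00 : 38.89

Silver pattern (n=2): 0.26873856 : 0.49932288 : 0.23193856
Thallium pattern (n=1): 0.2952 : 0.7048
Convolve the two distributions (both contribute in 2-u steps):
  M: 0.26873856×0.2952 = 0.079332
  M+2: 0.26873856×0.7048 + 0.49932288×0.2952 = 0.336807
  M+4: 0.49932288×0.7048 + 0.23193856×0.2952 = 0.420391
  M+6: 0.23193856×0.7048 = 0.163470
Scale to base peak (0.420391) = 100: 18.87 : 80.12 : 100.00 : 38.89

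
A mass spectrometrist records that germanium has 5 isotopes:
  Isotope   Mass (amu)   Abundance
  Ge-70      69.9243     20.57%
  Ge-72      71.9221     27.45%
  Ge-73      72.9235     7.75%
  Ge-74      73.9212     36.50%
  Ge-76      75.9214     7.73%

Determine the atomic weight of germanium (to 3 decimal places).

Weight each isotope mass by its fractional abundance: 0.2057 × 69.9243 + 0.2745 × 71.9221 + 0.0775 × 72.9235 + 0.3650 × 73.9212 + 0.0773 × 75.9214
= 14.38343 + 19.74262 + 5.65157 + 26.98124 + 5.86872 = 72.62758 amu

72.628 amu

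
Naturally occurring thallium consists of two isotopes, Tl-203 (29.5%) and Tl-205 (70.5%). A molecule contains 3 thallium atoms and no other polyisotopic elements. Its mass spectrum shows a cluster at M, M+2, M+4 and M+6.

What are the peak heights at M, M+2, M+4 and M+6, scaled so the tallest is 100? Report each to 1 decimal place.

The 3 Tl atoms are independent, so intensities follow the terms of (0.295 + 0.705)^3.
P(M) = 0.295^3 = 0.025672
P(M+2) = 3 × 0.295^2 × 0.705^1 = 0.184058
P(M+4) = 3 × 0.295^1 × 0.705^2 = 0.439867
P(M+6) = 0.705^3 = 0.350403
The M+4 peak is largest (0.439867); scaling to 100 gives 5.8 : 41.8 : 100.0 : 79.7.

5.8 : 41.8 : 100.0 : 79.7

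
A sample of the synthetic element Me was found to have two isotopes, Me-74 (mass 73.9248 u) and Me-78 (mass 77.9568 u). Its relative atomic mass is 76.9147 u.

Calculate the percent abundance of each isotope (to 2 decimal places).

With x = fraction of Me-74 (so Me-78 is 1 − x):
73.9248·x + 77.9568·(1 − x) = 76.9147
(73.9248 − 77.9568)·x = 76.9147 − 77.9568
x = -1.0421 / -4.0320 = 0.25846 → 25.85% Me-74, 74.15% Me-78.

Me-74: 25.85%, Me-78: 74.15%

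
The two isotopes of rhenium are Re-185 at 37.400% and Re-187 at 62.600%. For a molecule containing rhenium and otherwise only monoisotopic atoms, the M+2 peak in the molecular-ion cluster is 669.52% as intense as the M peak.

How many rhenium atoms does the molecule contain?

4

The M+2/M ratio from n Re atoms is n · q/p = n · 0.62600/0.37400.
n = 6.6952 × 0.37400/0.62600 = 4.00 ≈ 4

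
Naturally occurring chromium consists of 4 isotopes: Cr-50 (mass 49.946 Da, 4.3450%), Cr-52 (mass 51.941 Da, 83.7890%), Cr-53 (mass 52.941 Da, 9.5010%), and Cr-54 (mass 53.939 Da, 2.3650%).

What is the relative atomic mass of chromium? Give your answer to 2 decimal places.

The abundance-weighted mean is 0.043450 × 49.946 + 0.837890 × 51.941 + 0.095010 × 52.941 + 0.023650 × 53.939
= 2.1702 + 43.5208 + 5.0299 + 1.2757 = 51.9966 Da

52.00 Da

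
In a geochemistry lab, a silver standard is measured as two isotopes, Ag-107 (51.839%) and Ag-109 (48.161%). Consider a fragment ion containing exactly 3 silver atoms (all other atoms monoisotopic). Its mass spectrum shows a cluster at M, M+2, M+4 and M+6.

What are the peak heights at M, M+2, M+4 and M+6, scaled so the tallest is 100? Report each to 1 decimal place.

Expanding (0.51839 + 0.48161)^3:
P(M) = 0.51839^3 = 0.139306
P(M+2) = 3 × 0.51839^2 × 0.48161^1 = 0.388267
P(M+4) = 3 × 0.51839^1 × 0.48161^2 = 0.360719
P(M+6) = 0.48161^3 = 0.111709
The M+2 peak is largest (0.388267); scaling to 100 gives 35.9 : 100.0 : 92.9 : 28.8.

35.9 : 100.0 : 92.9 : 28.8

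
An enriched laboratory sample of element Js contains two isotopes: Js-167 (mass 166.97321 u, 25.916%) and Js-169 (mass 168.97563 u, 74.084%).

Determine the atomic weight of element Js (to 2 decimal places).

168.46 u

The abundance-weighted mean is 0.25916 × 166.97321 + 0.74084 × 168.97563
= 43.272777 + 125.183906 = 168.456683 u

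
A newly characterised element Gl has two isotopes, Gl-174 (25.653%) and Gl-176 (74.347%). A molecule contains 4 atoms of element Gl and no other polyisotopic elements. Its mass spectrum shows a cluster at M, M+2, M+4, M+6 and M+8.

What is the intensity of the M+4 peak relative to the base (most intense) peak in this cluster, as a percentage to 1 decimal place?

51.8%

(0.25653 + 0.74347)^4 gives M 0.0043, M+2 0.0502, M+4 0.2183, M+6 0.4217, M+8 0.3055; the largest is M+6.
P(M+6) = C(4,3) × 0.25653^1 × 0.74347^3 = 4 × 0.25653 × 0.41095129 = 0.421685 (base)
P(M+4) = C(4,2) × 0.25653^2 × 0.74347^2 = 6 × 0.06580764 × 0.55274764 = 0.218250
Relative intensity = 0.218250 / 0.421685 × 100 = 51.8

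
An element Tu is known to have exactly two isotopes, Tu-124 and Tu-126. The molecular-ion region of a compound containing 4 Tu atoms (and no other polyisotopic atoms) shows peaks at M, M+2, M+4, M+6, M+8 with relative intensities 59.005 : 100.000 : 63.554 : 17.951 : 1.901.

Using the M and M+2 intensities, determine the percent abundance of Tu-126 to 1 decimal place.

Write p for the Tu-124 fraction. I(M+2)/I(M) = [C(4,1)·p^3·(1−p)] / p^4 = 4·(1−p)/p = 100.000/59.005 = 1.6948
(1−p)/p = 1.6948/4 = 0.4237  ⇒  p = 1/(1 + 0.4237) = 0.7024
Tu-124: 70.2%, Tu-126: 29.8%.

29.8%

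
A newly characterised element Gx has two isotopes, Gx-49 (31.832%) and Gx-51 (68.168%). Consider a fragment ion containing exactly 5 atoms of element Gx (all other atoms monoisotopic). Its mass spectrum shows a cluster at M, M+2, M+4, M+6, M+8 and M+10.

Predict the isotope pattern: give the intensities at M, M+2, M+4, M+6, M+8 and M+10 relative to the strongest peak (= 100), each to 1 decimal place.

1.0 : 10.2 : 43.6 : 93.4 : 100.0 : 42.8

Expanding (0.31832 + 0.68168)^5:
P(M) = 0.31832^5 = 0.003268
P(M+2) = 5 × 0.31832^4 × 0.68168^1 = 0.034995
P(M+4) = 10 × 0.31832^3 × 0.68168^2 = 0.149883
P(M+6) = 10 × 0.31832^2 × 0.68168^3 = 0.320974
P(M+8) = 5 × 0.31832^1 × 0.68168^4 = 0.343681
P(M+10) = 0.68168^5 = 0.147198
The M+8 peak is largest (0.343681); scaling to 100 gives 1.0 : 10.2 : 43.6 : 93.4 : 100.0 : 42.8.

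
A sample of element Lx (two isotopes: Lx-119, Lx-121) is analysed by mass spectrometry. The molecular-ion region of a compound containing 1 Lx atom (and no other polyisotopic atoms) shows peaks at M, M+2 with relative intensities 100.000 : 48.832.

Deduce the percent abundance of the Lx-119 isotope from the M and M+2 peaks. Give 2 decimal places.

67.19%

Write p for the Lx-119 fraction. I(M+2)/I(M) = [C(1,1)·p^0·(1−p)] / p^1 = 1·(1−p)/p = 48.832/100.000 = 0.4883
(1−p)/p = 0.4883/1 = 0.4883  ⇒  p = 1/(1 + 0.4883) = 0.6719
Lx-119: 67.19%, Lx-121: 32.81%.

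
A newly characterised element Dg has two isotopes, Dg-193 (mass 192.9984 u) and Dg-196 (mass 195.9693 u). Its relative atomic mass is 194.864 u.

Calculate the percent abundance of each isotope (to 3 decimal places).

With x = fraction of Dg-193 (so Dg-196 is 1 − x):
192.9984·x + 195.9693·(1 − x) = 194.864
(192.9984 − 195.9693)·x = 194.864 − 195.9693
x = -1.1053 / -2.9709 = 0.37204 → 37.204% Dg-193, 62.796% Dg-196.

Dg-193: 37.204%, Dg-196: 62.796%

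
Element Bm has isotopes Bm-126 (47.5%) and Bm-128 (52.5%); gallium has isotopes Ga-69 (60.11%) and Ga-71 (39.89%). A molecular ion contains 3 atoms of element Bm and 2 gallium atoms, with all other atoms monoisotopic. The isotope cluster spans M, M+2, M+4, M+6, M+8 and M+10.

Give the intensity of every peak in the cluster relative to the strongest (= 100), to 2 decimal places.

11.76 : 54.59 : 100.00 : 90.22 : 40.04 : 6.99

Element Bm pattern (n=3): 0.10717187 : 0.35535938 : 0.39276562 : 0.14470313
Gallium pattern (n=2): 0.36132121 : 0.47955758 : 0.15912121
Convolve the two distributions (both contribute in 2-u steps):
  M: 0.10717187×0.36132121 = 0.038723
  M+2: 0.10717187×0.47955758 + 0.35535938×0.36132121 = 0.179794
  M+4: 0.10717187×0.15912121 + 0.35535938×0.47955758 + 0.39276562×0.36132121 = 0.329383
  M+6: 0.35535938×0.15912121 + 0.39276562×0.47955758 + 0.14470313×0.36132121 = 0.297183
  M+8: 0.39276562×0.15912121 + 0.14470313×0.47955758 = 0.131891
  M+10: 0.14470313×0.15912121 = 0.023025
Scale to base peak (0.329383) = 100: 11.76 : 54.59 : 100.00 : 90.22 : 40.04 : 6.99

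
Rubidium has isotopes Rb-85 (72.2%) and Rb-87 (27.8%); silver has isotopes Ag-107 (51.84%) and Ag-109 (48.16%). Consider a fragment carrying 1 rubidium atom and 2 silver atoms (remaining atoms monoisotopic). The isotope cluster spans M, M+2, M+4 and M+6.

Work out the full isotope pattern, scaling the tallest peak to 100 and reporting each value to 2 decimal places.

Rubidium pattern (n=1): 0.7220 : 0.2780
Silver pattern (n=2): 0.26873856 : 0.49932288 : 0.23193856
Convolve the two distributions (both contribute in 2-u steps):
  M: 0.7220×0.26873856 = 0.194029
  M+2: 0.7220×0.49932288 + 0.2780×0.26873856 = 0.435220
  M+4: 0.7220×0.23193856 + 0.2780×0.49932288 = 0.306271
  M+6: 0.2780×0.23193856 = 0.064479
Scale to base peak (0.435220) = 100: 44.58 : 100.00 : 70.37 : 14.82

44.58 : 100.00 : 70.37 : 14.82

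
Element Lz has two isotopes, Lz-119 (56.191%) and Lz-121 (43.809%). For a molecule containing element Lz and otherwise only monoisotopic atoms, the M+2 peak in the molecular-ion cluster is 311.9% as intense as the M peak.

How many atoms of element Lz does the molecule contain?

The M+2/M ratio from n Lz atoms is n · q/p = n · 0.43809/0.56191.
n = 3.119 × 0.56191/0.43809 = 4.00 ≈ 4

4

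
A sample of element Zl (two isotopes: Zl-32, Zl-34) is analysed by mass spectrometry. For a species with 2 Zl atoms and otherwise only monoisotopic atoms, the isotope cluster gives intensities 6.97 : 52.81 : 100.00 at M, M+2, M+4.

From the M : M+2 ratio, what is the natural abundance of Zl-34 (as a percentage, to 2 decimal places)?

79.12%

Write p for the Zl-32 fraction. I(M+2)/I(M) = [C(2,1)·p^1·(1−p)] / p^2 = 2·(1−p)/p = 52.81/6.97 = 7.5768
(1−p)/p = 7.5768/2 = 3.7884  ⇒  p = 1/(1 + 3.7884) = 0.2088
Zl-32: 20.88%, Zl-34: 79.12%.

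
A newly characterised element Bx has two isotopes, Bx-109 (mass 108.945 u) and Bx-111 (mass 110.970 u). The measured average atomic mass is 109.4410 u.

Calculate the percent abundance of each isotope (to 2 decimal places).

Bx-109: 75.51%, Bx-111: 24.49%

Writing the weighted mean with unknown fraction x of Bx-109:
108.945·x + 110.970·(1 − x) = 109.4410
(108.945 − 110.970)·x = 109.4410 − 110.970
x = -1.5290 / -2.025 = 0.75506 → 75.51% Bx-109, 24.49% Bx-111.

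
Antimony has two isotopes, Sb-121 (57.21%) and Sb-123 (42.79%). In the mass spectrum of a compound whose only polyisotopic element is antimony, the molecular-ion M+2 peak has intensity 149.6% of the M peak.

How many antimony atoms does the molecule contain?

2

The M+2/M ratio from n Sb atoms is n · q/p = n · 0.4279/0.5721.
n = 1.496 × 0.5721/0.4279 = 2.00 ≈ 2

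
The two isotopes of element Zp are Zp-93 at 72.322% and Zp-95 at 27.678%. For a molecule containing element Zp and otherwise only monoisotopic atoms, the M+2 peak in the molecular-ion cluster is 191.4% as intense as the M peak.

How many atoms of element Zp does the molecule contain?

5

With n Zp atoms, P(M+2)/P(M) = C(n,1)·p^(n−1)q / p^n = n·q/p = n · 0.27678/0.72322.
n = 1.914 × 0.72322/0.27678 = 5.00 ≈ 5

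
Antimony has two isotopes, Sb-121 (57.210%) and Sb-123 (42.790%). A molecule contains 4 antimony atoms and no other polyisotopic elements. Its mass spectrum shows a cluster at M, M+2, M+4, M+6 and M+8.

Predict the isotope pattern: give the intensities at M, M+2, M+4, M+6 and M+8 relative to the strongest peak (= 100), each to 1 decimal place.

Expanding (0.57210 + 0.42790)^4:
P(M) = 0.57210^4 = 0.107124
P(M+2) = 4 × 0.57210^3 × 0.42790^1 = 0.320493
P(M+4) = 6 × 0.57210^2 × 0.42790^2 = 0.359567
P(M+6) = 4 × 0.57210^1 × 0.42790^3 = 0.179291
P(M+8) = 0.42790^4 = 0.033525
The M+4 peak is largest (0.359567); scaling to 100 gives 29.8 : 89.1 : 100.0 : 49.9 : 9.3.

29.8 : 89.1 : 100.0 : 49.9 : 9.3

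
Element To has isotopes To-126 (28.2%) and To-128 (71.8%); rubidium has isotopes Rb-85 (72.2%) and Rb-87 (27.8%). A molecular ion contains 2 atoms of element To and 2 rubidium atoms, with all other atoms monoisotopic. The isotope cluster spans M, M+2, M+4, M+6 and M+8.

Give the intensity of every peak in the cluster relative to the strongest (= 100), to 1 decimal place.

9.5 : 55.6 : 100.0 : 54.5 : 9.1

Element To pattern (n=2): 0.079524 : 0.404952 : 0.515524
Rubidium pattern (n=2): 0.521284 : 0.401432 : 0.077284
Convolve the two distributions (both contribute in 2-u steps):
  M: 0.079524×0.521284 = 0.041455
  M+2: 0.079524×0.401432 + 0.404952×0.521284 = 0.243018
  M+4: 0.079524×0.077284 + 0.404952×0.401432 + 0.515524×0.521284 = 0.437441
  M+6: 0.404952×0.077284 + 0.515524×0.401432 = 0.238244
  M+8: 0.515524×0.077284 = 0.039842
Scale to base peak (0.437441) = 100: 9.5 : 55.6 : 100.0 : 54.5 : 9.1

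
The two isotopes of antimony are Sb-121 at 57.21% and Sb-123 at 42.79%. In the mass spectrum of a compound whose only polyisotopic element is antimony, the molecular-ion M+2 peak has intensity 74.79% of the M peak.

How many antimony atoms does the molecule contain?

With n Sb atoms, P(M+2)/P(M) = C(n,1)·p^(n−1)q / p^n = n·q/p = n · 0.4279/0.5721.
n = 0.7479 × 0.5721/0.4279 = 1.00 ≈ 1

1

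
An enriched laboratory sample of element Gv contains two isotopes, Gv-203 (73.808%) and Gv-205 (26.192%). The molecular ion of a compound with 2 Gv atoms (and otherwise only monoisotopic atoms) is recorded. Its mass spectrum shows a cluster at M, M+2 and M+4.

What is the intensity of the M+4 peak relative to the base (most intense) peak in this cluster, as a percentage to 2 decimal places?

Term probabilities: M 0.5448, M+2 0.3866, M+4 0.0686. Base peak = M.
P(M) = C(2,0) × 0.73808^2 × 0.26192^0 = 1 × 0.54476209 × 1.0000 = 0.544762 (base)
P(M+4) = C(2,2) × 0.73808^0 × 0.26192^2 = 1 × 1.0000 × 0.06860209 = 0.068602
Relative intensity = 0.068602 / 0.544762 × 100 = 12.59

12.59%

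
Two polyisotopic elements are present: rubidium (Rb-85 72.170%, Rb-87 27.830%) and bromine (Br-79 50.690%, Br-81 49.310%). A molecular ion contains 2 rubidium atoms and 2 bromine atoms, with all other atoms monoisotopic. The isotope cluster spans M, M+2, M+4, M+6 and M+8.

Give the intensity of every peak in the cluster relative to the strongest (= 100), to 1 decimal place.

36.8 : 100.0 : 95.5 : 37.5 : 5.2

Rubidium pattern (n=2): 0.52085089 : 0.40169822 : 0.07745089
Bromine pattern (n=2): 0.25694761 : 0.49990478 : 0.24314761
Convolve the two distributions (both contribute in 2-u steps):
  M: 0.52085089×0.25694761 = 0.133831
  M+2: 0.52085089×0.49990478 + 0.40169822×0.25694761 = 0.363591
  M+4: 0.52085089×0.24314761 + 0.40169822×0.49990478 + 0.07745089×0.25694761 = 0.347355
  M+6: 0.40169822×0.24314761 + 0.07745089×0.49990478 = 0.136390
  M+8: 0.07745089×0.24314761 = 0.018832
Scale to base peak (0.363591) = 100: 36.8 : 100.0 : 95.5 : 37.5 : 5.2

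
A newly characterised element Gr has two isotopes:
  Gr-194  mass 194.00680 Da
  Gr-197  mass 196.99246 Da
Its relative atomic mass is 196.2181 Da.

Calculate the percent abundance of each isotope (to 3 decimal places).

Writing the weighted mean with unknown fraction x of Gr-194:
194.00680·x + 196.99246·(1 − x) = 196.2181
(194.00680 − 196.99246)·x = 196.2181 − 196.99246
x = -0.77436 / -2.98566 = 0.25936 → 25.936% Gr-194, 74.064% Gr-197.

Gr-194: 25.936%, Gr-197: 74.064%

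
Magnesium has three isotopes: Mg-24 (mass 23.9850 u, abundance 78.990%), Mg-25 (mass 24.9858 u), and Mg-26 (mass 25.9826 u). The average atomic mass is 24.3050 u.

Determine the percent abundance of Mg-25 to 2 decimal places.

10.00%

The remaining 21.010% is split between Mg-25 (fraction x) and Mg-26 (fraction 0.21010 − x).
Substituting: 24.9858x + 25.9826(0.21010 − x) = 5.3592485
(24.9858 − 25.9826)x = -0.09969576  ⇒  x = 0.10002, y = 0.11008
Mg-25: 10.00%, Mg-26: 11.01%.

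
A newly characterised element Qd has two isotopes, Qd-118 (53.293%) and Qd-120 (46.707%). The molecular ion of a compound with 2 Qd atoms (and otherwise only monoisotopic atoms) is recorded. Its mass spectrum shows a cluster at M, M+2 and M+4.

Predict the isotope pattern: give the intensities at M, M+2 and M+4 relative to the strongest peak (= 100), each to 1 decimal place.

Expanding (0.53293 + 0.46707)^2:
P(M) = 0.53293^2 = 0.284014
P(M+2) = 2 × 0.53293^1 × 0.46707^1 = 0.497831
P(M+4) = 0.46707^2 = 0.218154
The M+2 peak is largest (0.497831); scaling to 100 gives 57.1 : 100.0 : 43.8.

57.1 : 100.0 : 43.8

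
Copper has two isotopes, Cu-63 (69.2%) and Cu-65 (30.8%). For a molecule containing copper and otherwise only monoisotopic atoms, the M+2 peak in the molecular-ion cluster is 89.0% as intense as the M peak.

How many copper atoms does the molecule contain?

With n Cu atoms, P(M+2)/P(M) = C(n,1)·p^(n−1)q / p^n = n·q/p = n · 0.308/0.692.
n = 0.890 × 0.692/0.308 = 2.00 ≈ 2

2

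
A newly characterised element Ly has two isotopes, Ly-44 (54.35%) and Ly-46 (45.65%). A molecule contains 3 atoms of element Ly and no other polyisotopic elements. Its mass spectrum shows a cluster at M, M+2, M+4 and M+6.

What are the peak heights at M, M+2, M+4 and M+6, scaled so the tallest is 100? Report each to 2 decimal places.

39.69 : 100.00 : 83.99 : 23.52

Each Ly atom is independently Ly-44 (p = 0.5435) or Ly-46 (q = 0.4565); the cluster is the binomial expansion (p + q)^3.
P(M) = 0.5435^3 = 0.160546
P(M+2) = 3 × 0.5435^2 × 0.4565^1 = 0.404540
P(M+4) = 3 × 0.5435^1 × 0.4565^2 = 0.339784
P(M+6) = 0.4565^3 = 0.095131
The M+2 peak is largest (0.404540); scaling to 100 gives 39.69 : 100.00 : 83.99 : 23.52.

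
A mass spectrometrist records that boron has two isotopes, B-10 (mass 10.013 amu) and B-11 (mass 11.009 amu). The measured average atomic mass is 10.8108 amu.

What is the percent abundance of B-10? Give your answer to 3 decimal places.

19.900%

Writing the weighted mean with unknown fraction x of B-10:
10.013·x + 11.009·(1 − x) = 10.8108
(10.013 − 11.009)·x = 10.8108 − 11.009
x = -0.1982 / -0.996 = 0.19900 → 19.900% B-10, 80.100% B-11.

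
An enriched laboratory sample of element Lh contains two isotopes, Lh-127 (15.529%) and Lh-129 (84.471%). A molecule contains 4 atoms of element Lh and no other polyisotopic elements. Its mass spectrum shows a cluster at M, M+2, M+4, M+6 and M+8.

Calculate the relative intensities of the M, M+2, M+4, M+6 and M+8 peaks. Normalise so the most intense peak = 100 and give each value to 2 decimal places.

Each Lh atom is independently Lh-127 (p = 0.15529) or Lh-129 (q = 0.84471); the cluster is the binomial expansion (p + q)^4.
P(M) = 0.15529^4 = 0.000582
P(M+2) = 4 × 0.15529^3 × 0.84471^1 = 0.012653
P(M+4) = 6 × 0.15529^2 × 0.84471^2 = 0.103241
P(M+6) = 4 × 0.15529^1 × 0.84471^3 = 0.374392
P(M+8) = 0.84471^4 = 0.509132
The M+8 peak is largest (0.509132); scaling to 100 gives 0.11 : 2.49 : 20.28 : 73.54 : 100.00.

0.11 : 2.49 : 20.28 : 73.54 : 100.00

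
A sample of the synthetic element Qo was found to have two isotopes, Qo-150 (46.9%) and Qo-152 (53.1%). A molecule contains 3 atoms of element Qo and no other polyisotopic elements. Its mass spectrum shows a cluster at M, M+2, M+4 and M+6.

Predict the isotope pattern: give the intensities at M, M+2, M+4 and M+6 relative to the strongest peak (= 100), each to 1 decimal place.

The 3 Qo atoms are independent, so intensities follow the terms of (0.469 + 0.531)^3.
P(M) = 0.469^3 = 0.103162
P(M+2) = 3 × 0.469^2 × 0.531^1 = 0.350398
P(M+4) = 3 × 0.469^1 × 0.531^2 = 0.396719
P(M+6) = 0.531^3 = 0.149721
The M+4 peak is largest (0.396719); scaling to 100 gives 26.0 : 88.3 : 100.0 : 37.7.

26.0 : 88.3 : 100.0 : 37.7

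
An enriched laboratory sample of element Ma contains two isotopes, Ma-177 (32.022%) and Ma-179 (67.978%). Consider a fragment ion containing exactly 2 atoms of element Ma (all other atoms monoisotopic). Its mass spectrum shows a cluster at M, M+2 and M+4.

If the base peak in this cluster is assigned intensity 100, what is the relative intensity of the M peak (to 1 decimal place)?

22.2

Term probabilities: M 0.1025, M+2 0.4354, M+4 0.4621. Base peak = M+4.
P(M+4) = C(2,2) × 0.32022^0 × 0.67978^2 = 1 × 1.0000 × 0.46210085 = 0.462101 (base)
P(M) = C(2,0) × 0.32022^2 × 0.67978^0 = 1 × 0.10254085 × 1.0000 = 0.102541
Relative intensity = 0.102541 / 0.462101 × 100 = 22.2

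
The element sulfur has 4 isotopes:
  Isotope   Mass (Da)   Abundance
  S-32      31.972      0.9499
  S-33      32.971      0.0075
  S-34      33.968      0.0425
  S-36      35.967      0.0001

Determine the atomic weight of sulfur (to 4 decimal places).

The abundance-weighted mean is 0.9499 × 31.972 + 0.0075 × 32.971 + 0.0425 × 33.968 + 0.0001 × 35.967
= 30.37020 + 0.24728 + 1.44364 + 0.00360 = 32.06472 Da

32.0647 Da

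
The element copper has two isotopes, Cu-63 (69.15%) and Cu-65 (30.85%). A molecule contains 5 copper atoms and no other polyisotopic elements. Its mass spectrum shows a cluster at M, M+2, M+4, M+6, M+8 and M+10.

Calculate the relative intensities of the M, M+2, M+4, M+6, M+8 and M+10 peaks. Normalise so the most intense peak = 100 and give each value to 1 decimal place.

44.8 : 100.0 : 89.2 : 39.8 : 8.9 : 0.8

Each Cu atom is independently Cu-63 (p = 0.6915) or Cu-65 (q = 0.3085); the cluster is the binomial expansion (p + q)^5.
P(M) = 0.6915^5 = 0.158111
P(M+2) = 5 × 0.6915^4 × 0.3085^1 = 0.352691
P(M+4) = 10 × 0.6915^3 × 0.3085^2 = 0.314693
P(M+6) = 10 × 0.6915^2 × 0.3085^3 = 0.140394
P(M+8) = 5 × 0.6915^1 × 0.3085^4 = 0.031317
P(M+10) = 0.3085^5 = 0.002794
The M+2 peak is largest (0.352691); scaling to 100 gives 44.8 : 100.0 : 89.2 : 39.8 : 8.9 : 0.8.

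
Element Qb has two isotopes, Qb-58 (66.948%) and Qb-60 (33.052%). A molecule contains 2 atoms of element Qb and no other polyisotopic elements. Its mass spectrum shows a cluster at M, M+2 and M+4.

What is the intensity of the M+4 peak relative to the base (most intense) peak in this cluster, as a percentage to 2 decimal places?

24.37%

(0.66948 + 0.33052)^2 gives M 0.4482, M+2 0.4426, M+4 0.1092; the largest is M.
P(M) = C(2,0) × 0.66948^2 × 0.33052^0 = 1 × 0.44820347 × 1.0000 = 0.448203 (base)
P(M+4) = C(2,2) × 0.66948^0 × 0.33052^2 = 1 × 1.0000 × 0.10924347 = 0.109243
Relative intensity = 0.109243 / 0.448203 × 100 = 24.37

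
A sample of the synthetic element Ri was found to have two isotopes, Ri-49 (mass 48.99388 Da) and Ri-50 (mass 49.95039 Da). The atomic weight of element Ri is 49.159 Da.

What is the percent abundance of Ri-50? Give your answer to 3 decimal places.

Let x be the fractional abundance of Ri-49; then Ri-50 has abundance 1 − x.
48.99388·x + 49.95039·(1 − x) = 49.159
(48.99388 − 49.95039)·x = 49.159 − 49.95039
x = -0.79139 / -0.95651 = 0.82737 → 82.737% Ri-49, 17.263% Ri-50.

17.263%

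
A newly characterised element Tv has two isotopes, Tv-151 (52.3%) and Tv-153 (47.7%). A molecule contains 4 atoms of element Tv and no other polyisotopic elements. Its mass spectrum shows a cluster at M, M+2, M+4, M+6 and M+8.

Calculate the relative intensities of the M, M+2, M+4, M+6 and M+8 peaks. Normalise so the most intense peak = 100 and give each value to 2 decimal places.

Each Tv atom is independently Tv-151 (p = 0.523) or Tv-153 (q = 0.477); the cluster is the binomial expansion (p + q)^4.
P(M) = 0.523^4 = 0.074818
P(M+2) = 4 × 0.523^3 × 0.477^1 = 0.272950
P(M+4) = 6 × 0.523^2 × 0.477^2 = 0.373415
P(M+6) = 4 × 0.523^1 × 0.477^3 = 0.227048
P(M+8) = 0.477^4 = 0.051769
The M+4 peak is largest (0.373415); scaling to 100 gives 20.04 : 73.10 : 100.00 : 60.80 : 13.86.

20.04 : 73.10 : 100.00 : 60.80 : 13.86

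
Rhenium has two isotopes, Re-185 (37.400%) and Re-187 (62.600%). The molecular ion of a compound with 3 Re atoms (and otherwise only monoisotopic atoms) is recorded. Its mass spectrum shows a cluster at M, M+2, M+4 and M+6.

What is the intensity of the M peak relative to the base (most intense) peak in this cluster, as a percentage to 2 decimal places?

11.90%

Term probabilities: M 0.0523, M+2 0.2627, M+4 0.4397, M+6 0.2453. Base peak = M+4.
P(M+4) = C(3,2) × 0.37400^1 × 0.62600^2 = 3 × 0.3740 × 0.391876 = 0.439685 (base)
P(M) = C(3,0) × 0.37400^3 × 0.62600^0 = 1 × 0.05231362 × 1.0000 = 0.052314
Relative intensity = 0.052314 / 0.439685 × 100 = 11.90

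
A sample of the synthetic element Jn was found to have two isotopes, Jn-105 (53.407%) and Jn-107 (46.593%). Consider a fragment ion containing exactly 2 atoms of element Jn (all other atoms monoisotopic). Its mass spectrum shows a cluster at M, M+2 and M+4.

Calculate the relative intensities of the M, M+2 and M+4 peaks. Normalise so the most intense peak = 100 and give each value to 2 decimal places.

57.31 : 100.00 : 43.62

The 2 Jn atoms are independent, so intensities follow the terms of (0.53407 + 0.46593)^2.
P(M) = 0.53407^2 = 0.285231
P(M+2) = 2 × 0.53407^1 × 0.46593^1 = 0.497678
P(M+4) = 0.46593^2 = 0.217091
The M+2 peak is largest (0.497678); scaling to 100 gives 57.31 : 100.00 : 43.62.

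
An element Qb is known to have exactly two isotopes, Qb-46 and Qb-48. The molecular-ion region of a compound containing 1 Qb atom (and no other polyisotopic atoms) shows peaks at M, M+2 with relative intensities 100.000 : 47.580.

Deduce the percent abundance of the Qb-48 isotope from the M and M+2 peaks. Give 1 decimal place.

Write p for the Qb-46 fraction. I(M+2)/I(M) = [C(1,1)·p^0·(1−p)] / p^1 = 1·(1−p)/p = 47.580/100.000 = 0.4758
(1−p)/p = 0.4758/1 = 0.4758  ⇒  p = 1/(1 + 0.4758) = 0.6776
Qb-46: 67.8%, Qb-48: 32.2%.

32.2%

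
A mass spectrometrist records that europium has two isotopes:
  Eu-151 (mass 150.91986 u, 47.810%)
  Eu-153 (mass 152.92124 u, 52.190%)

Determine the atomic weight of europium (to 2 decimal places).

151.96 u

Weight each isotope mass by its fractional abundance: 0.47810 × 150.91986 + 0.52190 × 152.92124
= 72.154785 + 79.809595 = 151.964380 u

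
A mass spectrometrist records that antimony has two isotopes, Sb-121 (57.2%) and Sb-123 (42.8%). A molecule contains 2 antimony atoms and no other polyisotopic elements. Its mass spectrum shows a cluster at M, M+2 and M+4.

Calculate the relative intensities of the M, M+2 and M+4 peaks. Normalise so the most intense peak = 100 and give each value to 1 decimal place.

Each Sb atom is independently Sb-121 (p = 0.572) or Sb-123 (q = 0.428); the cluster is the binomial expansion (p + q)^2.
P(M) = 0.572^2 = 0.327184
P(M+2) = 2 × 0.572^1 × 0.428^1 = 0.489632
P(M+4) = 0.428^2 = 0.183184
The M+2 peak is largest (0.489632); scaling to 100 gives 66.8 : 100.0 : 37.4.

66.8 : 100.0 : 37.4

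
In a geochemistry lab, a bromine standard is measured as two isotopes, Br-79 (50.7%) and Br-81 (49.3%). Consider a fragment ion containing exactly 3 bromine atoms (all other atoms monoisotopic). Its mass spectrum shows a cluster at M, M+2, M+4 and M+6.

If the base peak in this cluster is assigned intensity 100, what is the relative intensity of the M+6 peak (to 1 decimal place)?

31.5

Binomial terms of (0.507 + 0.493)^3: M 0.1303, M+2 0.3802, M+4 0.3697, M+6 0.1198 → M+2 is the base peak.
P(M+2) = C(3,1) × 0.507^2 × 0.493^1 = 3 × 0.257049 × 0.4930 = 0.380175 (base)
P(M+6) = C(3,3) × 0.507^0 × 0.493^3 = 1 × 1.0000 × 0.11982316 = 0.119823
Relative intensity = 0.119823 / 0.380175 × 100 = 31.5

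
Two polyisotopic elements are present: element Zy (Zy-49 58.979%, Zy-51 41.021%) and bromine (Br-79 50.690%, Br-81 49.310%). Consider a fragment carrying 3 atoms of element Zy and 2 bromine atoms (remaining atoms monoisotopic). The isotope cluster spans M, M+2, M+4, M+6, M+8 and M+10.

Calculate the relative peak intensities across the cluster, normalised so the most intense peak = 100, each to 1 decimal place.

15.5 : 62.4 : 100.0 : 79.5 : 31.4 : 4.9

Element Zy pattern (n=3): 0.20515978 : 0.42807741 : 0.29773586 : 0.06902696
Bromine pattern (n=2): 0.25694761 : 0.49990478 : 0.24314761
Convolve the two distributions (both contribute in 2-u steps):
  M: 0.20515978×0.25694761 = 0.052715
  M+2: 0.20515978×0.49990478 + 0.42807741×0.25694761 = 0.212554
  M+4: 0.20515978×0.24314761 + 0.42807741×0.49990478 + 0.29773586×0.25694761 = 0.340385
  M+6: 0.42807741×0.24314761 + 0.29773586×0.49990478 + 0.06902696×0.25694761 = 0.270662
  M+8: 0.29773586×0.24314761 + 0.06902696×0.49990478 = 0.106901
  M+10: 0.06902696×0.24314761 = 0.016784
Scale to base peak (0.340385) = 100: 15.5 : 62.4 : 100.0 : 79.5 : 31.4 : 4.9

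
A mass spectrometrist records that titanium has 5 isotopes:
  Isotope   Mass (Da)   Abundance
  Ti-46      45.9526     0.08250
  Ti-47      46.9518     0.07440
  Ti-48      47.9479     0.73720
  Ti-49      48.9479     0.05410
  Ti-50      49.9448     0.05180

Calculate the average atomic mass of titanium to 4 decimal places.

47.8667 Da

Average mass = Σ (abundance × isotope mass) = 0.08250 × 45.9526 + 0.07440 × 46.9518 + 0.73720 × 47.9479 + 0.05410 × 48.9479 + 0.05180 × 49.9448
= 3.79109 + 3.49321 + 35.34719 + 2.64808 + 2.58714 = 47.86671 Da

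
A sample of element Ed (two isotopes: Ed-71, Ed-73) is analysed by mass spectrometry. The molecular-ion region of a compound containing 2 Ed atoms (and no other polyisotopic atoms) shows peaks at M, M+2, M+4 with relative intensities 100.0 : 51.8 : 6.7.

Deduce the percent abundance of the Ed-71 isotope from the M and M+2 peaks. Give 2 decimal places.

Let p = fractional abundance of Ed-71. I(M+2)/I(M) = [C(2,1)·p^1·(1−p)] / p^2 = 2·(1−p)/p = 51.8/100.0 = 0.5180
(1−p)/p = 0.5180/2 = 0.2590  ⇒  p = 1/(1 + 0.2590) = 0.7943
Ed-71: 79.43%, Ed-73: 20.57%.

79.43%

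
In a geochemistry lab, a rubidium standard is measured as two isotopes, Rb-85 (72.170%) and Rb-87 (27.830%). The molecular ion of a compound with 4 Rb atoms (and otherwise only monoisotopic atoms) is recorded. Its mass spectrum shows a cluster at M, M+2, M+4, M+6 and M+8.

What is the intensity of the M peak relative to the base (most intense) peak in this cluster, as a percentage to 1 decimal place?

Binomial terms of (0.72170 + 0.27830)^4: M 0.2713, M+2 0.4184, M+4 0.2420, M+6 0.0622, M+8 0.0060 → M+2 is the base peak.
P(M+2) = C(4,1) × 0.72170^3 × 0.27830^1 = 4 × 0.37589809 × 0.2783 = 0.418450 (base)
P(M) = C(4,0) × 0.72170^4 × 0.27830^0 = 1 × 0.27128565 × 1.0000 = 0.271286
Relative intensity = 0.271286 / 0.418450 × 100 = 64.8

64.8%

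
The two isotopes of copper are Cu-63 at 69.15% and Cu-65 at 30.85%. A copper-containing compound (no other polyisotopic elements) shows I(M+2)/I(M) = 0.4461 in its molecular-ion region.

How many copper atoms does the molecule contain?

The M+2/M ratio from n Cu atoms is n · q/p = n · 0.3085/0.6915.
n = 0.4461 × 0.6915/0.3085 = 1.00 ≈ 1

1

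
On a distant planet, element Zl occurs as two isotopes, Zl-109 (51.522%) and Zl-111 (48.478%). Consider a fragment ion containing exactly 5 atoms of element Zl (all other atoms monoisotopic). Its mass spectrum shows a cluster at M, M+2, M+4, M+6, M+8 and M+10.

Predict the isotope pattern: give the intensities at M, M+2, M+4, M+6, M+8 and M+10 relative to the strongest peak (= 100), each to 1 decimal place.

The 5 Zl atoms are independent, so intensities follow the terms of (0.51522 + 0.48478)^5.
P(M) = 0.51522^5 = 0.036305
P(M+2) = 5 × 0.51522^4 × 0.48478^1 = 0.170799
P(M+4) = 10 × 0.51522^3 × 0.48478^2 = 0.321416
P(M+6) = 10 × 0.51522^2 × 0.48478^3 = 0.302426
P(M+8) = 5 × 0.51522^1 × 0.48478^4 = 0.142279
P(M+10) = 0.48478^5 = 0.026775
The M+4 peak is largest (0.321416); scaling to 100 gives 11.3 : 53.1 : 100.0 : 94.1 : 44.3 : 8.3.

11.3 : 53.1 : 100.0 : 94.1 : 44.3 : 8.3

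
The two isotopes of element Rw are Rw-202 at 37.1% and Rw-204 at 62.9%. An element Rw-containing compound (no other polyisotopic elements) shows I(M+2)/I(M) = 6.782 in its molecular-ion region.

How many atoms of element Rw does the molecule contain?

4

The M+2/M ratio from n Rw atoms is n · q/p = n · 0.629/0.371.
n = 6.782 × 0.371/0.629 = 4.00 ≈ 4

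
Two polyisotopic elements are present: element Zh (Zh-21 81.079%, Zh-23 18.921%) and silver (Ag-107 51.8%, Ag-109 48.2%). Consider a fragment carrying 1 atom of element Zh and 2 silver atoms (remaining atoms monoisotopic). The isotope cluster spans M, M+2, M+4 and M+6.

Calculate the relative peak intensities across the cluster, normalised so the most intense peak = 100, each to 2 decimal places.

47.75 : 100.00 : 62.08 : 9.65

Element Zh pattern (n=1): 0.81079 : 0.18921
Silver pattern (n=2): 0.268324 : 0.499352 : 0.232324
Convolve the two distributions (both contribute in 2-u steps):
  M: 0.81079×0.268324 = 0.217554
  M+2: 0.81079×0.499352 + 0.18921×0.268324 = 0.455639
  M+4: 0.81079×0.232324 + 0.18921×0.499352 = 0.282848
  M+6: 0.18921×0.232324 = 0.043958
Scale to base peak (0.455639) = 100: 47.75 : 100.00 : 62.08 : 9.65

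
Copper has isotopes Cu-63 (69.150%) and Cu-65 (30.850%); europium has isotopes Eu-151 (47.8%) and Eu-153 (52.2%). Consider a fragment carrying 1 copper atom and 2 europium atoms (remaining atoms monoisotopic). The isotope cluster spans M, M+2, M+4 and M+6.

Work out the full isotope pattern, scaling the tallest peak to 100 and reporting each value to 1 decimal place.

38.0 : 100.0 : 82.4 : 20.2

Copper pattern (n=1): 0.6915 : 0.3085
Europium pattern (n=2): 0.228484 : 0.499032 : 0.272484
Convolve the two distributions (both contribute in 2-u steps):
  M: 0.6915×0.228484 = 0.157997
  M+2: 0.6915×0.499032 + 0.3085×0.228484 = 0.415568
  M+4: 0.6915×0.272484 + 0.3085×0.499032 = 0.342374
  M+6: 0.3085×0.272484 = 0.084061
Scale to base peak (0.415568) = 100: 38.0 : 100.0 : 82.4 : 20.2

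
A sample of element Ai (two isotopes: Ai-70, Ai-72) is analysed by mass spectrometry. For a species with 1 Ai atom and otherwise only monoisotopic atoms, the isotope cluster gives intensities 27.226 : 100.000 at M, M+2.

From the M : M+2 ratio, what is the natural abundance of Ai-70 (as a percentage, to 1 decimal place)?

21.4%

If p is the fraction of Ai that is Ai-70, then I(M+2)/I(M) = [C(1,1)·p^0·(1−p)] / p^1 = 1·(1−p)/p = 100.000/27.226 = 3.6730
(1−p)/p = 3.6730/1 = 3.6730  ⇒  p = 1/(1 + 3.6730) = 0.2140
Ai-70: 21.4%, Ai-72: 78.6%.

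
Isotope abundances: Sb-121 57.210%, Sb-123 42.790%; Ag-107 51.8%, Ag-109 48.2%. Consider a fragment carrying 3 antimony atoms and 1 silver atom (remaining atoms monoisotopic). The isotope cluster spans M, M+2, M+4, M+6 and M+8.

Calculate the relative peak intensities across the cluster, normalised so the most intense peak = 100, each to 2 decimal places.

26.55 : 84.29 : 100.00 : 52.57 : 10.34

Antimony pattern (n=3): 0.18724742 : 0.42015297 : 0.3142518 : 0.07834781
Silver pattern (n=1): 0.5180 : 0.4820
Convolve the two distributions (both contribute in 2-u steps):
  M: 0.18724742×0.5180 = 0.096994
  M+2: 0.18724742×0.4820 + 0.42015297×0.5180 = 0.307892
  M+4: 0.42015297×0.4820 + 0.3142518×0.5180 = 0.365296
  M+6: 0.3142518×0.4820 + 0.07834781×0.5180 = 0.192054
  M+8: 0.07834781×0.4820 = 0.037764
Scale to base peak (0.365296) = 100: 26.55 : 84.29 : 100.00 : 52.57 : 10.34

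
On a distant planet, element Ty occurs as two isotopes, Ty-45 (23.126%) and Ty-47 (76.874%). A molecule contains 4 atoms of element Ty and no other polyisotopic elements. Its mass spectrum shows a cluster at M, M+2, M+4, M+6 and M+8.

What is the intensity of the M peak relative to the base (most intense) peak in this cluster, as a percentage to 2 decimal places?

Term probabilities: M 0.0029, M+2 0.0380, M+4 0.1896, M+6 0.4202, M+8 0.3492. Base peak = M+6.
P(M+6) = C(4,3) × 0.23126^1 × 0.76874^3 = 4 × 0.23126 × 0.4542955 = 0.420242 (base)
P(M) = C(4,0) × 0.23126^4 × 0.76874^0 = 1 × 0.00286024 × 1.0000 = 0.002860
Relative intensity = 0.002860 / 0.420242 × 100 = 0.68

0.68%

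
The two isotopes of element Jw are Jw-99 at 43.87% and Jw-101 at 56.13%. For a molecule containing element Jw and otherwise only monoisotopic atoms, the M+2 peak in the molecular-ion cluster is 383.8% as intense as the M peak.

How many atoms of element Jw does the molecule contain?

3

For n independent Jw atoms, I(M+2)/I(M) = n · (abundance Jw-101) / (abundance Jw-99) = n · 0.5613/0.4387.
n = 3.838 × 0.4387/0.5613 = 3.00 ≈ 3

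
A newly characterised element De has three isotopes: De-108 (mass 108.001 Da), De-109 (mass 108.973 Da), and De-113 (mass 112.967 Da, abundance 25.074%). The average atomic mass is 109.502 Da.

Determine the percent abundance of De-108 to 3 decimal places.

48.607%

The remaining 74.926% is split between De-108 (fraction x) and De-109 (fraction 0.74926 − x).
Substituting: 108.001x + 108.973(0.74926 − x) = 81.17665442
(108.001 − 108.973)x = -0.47245556  ⇒  x = 0.48607, y = 0.26319
De-108: 48.607%, De-109: 26.319%.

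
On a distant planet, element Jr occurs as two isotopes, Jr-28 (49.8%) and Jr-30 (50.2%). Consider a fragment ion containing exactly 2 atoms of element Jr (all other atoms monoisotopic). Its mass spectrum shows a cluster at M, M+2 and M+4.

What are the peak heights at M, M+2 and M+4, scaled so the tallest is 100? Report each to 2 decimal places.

Each Jr atom is independently Jr-28 (p = 0.498) or Jr-30 (q = 0.502); the cluster is the binomial expansion (p + q)^2.
P(M) = 0.498^2 = 0.248004
P(M+2) = 2 × 0.498^1 × 0.502^1 = 0.499992
P(M+4) = 0.502^2 = 0.252004
The M+2 peak is largest (0.499992); scaling to 100 gives 49.60 : 100.00 : 50.40.

49.60 : 100.00 : 50.40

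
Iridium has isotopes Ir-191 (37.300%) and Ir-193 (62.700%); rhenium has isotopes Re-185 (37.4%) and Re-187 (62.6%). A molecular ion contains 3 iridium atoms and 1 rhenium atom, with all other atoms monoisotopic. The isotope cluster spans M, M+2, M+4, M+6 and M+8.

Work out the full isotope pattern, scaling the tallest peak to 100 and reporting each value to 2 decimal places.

5.28 : 35.47 : 89.33 : 100.00 : 41.98

Iridium pattern (n=3): 0.05189512 : 0.26170165 : 0.43991135 : 0.24649188
Rhenium pattern (n=1): 0.3740 : 0.6260
Convolve the two distributions (both contribute in 2-u steps):
  M: 0.05189512×0.3740 = 0.019409
  M+2: 0.05189512×0.6260 + 0.26170165×0.3740 = 0.130363
  M+4: 0.26170165×0.6260 + 0.43991135×0.3740 = 0.328352
  M+6: 0.43991135×0.6260 + 0.24649188×0.3740 = 0.367572
  M+8: 0.24649188×0.6260 = 0.154304
Scale to base peak (0.367572) = 100: 5.28 : 35.47 : 89.33 : 100.00 : 41.98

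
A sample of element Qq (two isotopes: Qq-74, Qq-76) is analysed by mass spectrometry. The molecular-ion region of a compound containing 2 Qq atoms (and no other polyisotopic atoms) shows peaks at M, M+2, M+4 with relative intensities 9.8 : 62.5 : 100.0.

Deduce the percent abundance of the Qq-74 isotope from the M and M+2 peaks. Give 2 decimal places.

23.87%

Write p for the Qq-74 fraction. I(M+2)/I(M) = [C(2,1)·p^1·(1−p)] / p^2 = 2·(1−p)/p = 62.5/9.8 = 6.3776
(1−p)/p = 6.3776/2 = 3.1888  ⇒  p = 1/(1 + 3.1888) = 0.2387
Qq-74: 23.87%, Qq-76: 76.13%.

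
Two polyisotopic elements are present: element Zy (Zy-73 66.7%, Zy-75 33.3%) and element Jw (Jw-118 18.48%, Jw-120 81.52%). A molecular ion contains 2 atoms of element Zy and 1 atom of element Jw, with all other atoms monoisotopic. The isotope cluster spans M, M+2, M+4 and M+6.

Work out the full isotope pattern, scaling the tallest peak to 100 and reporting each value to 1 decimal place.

18.5 : 100.0 : 86.0 : 20.3

Element Zy pattern (n=2): 0.444889 : 0.444222 : 0.110889
Element Jw pattern (n=1): 0.1848 : 0.8152
Convolve the two distributions (both contribute in 2-u steps):
  M: 0.444889×0.1848 = 0.082215
  M+2: 0.444889×0.8152 + 0.444222×0.1848 = 0.444766
  M+4: 0.444222×0.8152 + 0.110889×0.1848 = 0.382622
  M+6: 0.110889×0.8152 = 0.090397
Scale to base peak (0.444766) = 100: 18.5 : 100.0 : 86.0 : 20.3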